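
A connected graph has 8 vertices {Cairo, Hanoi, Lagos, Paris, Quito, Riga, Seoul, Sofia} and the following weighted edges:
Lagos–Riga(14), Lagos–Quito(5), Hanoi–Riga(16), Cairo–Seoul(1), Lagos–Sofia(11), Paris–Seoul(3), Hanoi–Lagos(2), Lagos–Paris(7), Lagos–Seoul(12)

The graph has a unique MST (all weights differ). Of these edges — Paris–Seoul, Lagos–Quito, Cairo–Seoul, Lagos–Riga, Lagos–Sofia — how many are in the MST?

5

Kruskal: consider edges lightest-first.
Cairo–Seoul (1): add — endpoints in different components.
Hanoi–Lagos (2): add — endpoints in different components.
Paris–Seoul (3): add — endpoints in different components.
Lagos–Quito (5): add — endpoints in different components.
Lagos–Paris (7): add — endpoints in different components.
Lagos–Sofia (11): add — endpoints in different components.
Lagos–Seoul (12): skip — Lagos and Seoul already connected.
Lagos–Riga (14): add — endpoints in different components.
MST edge set: {Cairo–Seoul, Hanoi–Lagos, Paris–Seoul, Lagos–Quito, Lagos–Paris, Lagos–Sofia, Lagos–Riga}.
Of the listed edges, {Paris–Seoul, Lagos–Quito, Cairo–Seoul, Lagos–Riga, Lagos–Sofia} are in the MST → 5.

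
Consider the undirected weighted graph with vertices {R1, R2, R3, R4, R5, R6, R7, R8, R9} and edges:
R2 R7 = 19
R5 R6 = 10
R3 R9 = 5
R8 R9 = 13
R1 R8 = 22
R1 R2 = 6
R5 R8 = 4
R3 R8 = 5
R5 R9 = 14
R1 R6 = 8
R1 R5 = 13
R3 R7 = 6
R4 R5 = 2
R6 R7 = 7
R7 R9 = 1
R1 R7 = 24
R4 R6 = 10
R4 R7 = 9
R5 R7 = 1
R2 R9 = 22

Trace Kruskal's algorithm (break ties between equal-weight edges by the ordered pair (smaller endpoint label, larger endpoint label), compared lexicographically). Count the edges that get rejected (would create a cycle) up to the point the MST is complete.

Kruskal's algorithm — process edges by increasing weight (ties by edge label):
R5 R7 (1): add — endpoints in different components.
R7 R9 (1): add — endpoints in different components.
R4 R5 (2): add — endpoints in different components.
R5 R8 (4): add — endpoints in different components.
R3 R8 (5): add — endpoints in different components.
R3 R9 (5): skip — R9 and R3 already connected.
R1 R2 (6): add — endpoints in different components.
R3 R7 (6): skip — R7 and R3 already connected.
R6 R7 (7): add — endpoints in different components.
R1 R6 (8): add — endpoints in different components.
Edges rejected before the tree was complete: 2.

2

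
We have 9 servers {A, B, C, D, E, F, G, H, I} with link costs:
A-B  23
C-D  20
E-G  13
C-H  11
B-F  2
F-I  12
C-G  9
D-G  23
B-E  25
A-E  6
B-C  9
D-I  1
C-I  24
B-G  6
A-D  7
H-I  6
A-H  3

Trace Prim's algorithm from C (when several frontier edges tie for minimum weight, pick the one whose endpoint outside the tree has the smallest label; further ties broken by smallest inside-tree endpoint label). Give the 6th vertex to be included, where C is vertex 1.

Grow the tree from C using Prim:
Step 1: cheapest edge leaving the tree is B-C (9); add B.
Step 2: cheapest edge leaving the tree is B-F (2); add F.
Step 3: cheapest edge leaving the tree is B-G (6); add G.
Step 4: cheapest edge leaving the tree is C-H (11); add H.
Step 5: cheapest edge leaving the tree is A-H (3); add A.
Step 6: cheapest edge leaving the tree is A-E (6); add E.
Step 7: cheapest edge leaving the tree is H-I (6); add I.
Step 8: cheapest edge leaving the tree is D-I (1); add D.
Vertex order: C, B, F, G, H, A, E, I, D. The 6th vertex is A.

A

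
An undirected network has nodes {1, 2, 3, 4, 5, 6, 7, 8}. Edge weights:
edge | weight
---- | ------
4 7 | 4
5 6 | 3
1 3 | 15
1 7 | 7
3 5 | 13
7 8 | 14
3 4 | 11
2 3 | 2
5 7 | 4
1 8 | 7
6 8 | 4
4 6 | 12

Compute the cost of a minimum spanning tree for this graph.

Prim's algorithm from 7:
Step 1: cheapest edge leaving the tree is 4 7 (4); add 4.
Step 2: cheapest edge leaving the tree is 5 7 (4); add 5.
Step 3: cheapest edge leaving the tree is 5 6 (3); add 6.
Step 4: cheapest edge leaving the tree is 6 8 (4); add 8.
Step 5: cheapest edge leaving the tree is 1 7 (7); add 1.
Step 6: cheapest edge leaving the tree is 3 4 (11); add 3.
Step 7: cheapest edge leaving the tree is 2 3 (2); add 2.
MST edges: 4 7, 5 7, 5 6, 6 8, 1 7, 3 4, 2 3; total weight 4+4+3+4+7+11+2 = 35.

35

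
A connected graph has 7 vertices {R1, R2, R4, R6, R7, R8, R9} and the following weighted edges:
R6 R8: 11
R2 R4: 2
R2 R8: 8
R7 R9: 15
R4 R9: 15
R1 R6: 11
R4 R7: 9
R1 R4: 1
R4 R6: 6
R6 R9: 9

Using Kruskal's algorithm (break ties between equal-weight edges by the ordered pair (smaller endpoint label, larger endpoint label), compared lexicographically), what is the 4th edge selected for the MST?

R2-R8

Kruskal's algorithm — process edges by increasing weight (ties by edge label):
R1 R4 (1): add — endpoints in different components.
R2 R4 (2): add — endpoints in different components.
R4 R6 (6): add — endpoints in different components.
R2 R8 (8): add — endpoints in different components.
R4 R7 (9): add — endpoints in different components.
R6 R9 (9): add — endpoints in different components.
The 4th edge added is R2 R8.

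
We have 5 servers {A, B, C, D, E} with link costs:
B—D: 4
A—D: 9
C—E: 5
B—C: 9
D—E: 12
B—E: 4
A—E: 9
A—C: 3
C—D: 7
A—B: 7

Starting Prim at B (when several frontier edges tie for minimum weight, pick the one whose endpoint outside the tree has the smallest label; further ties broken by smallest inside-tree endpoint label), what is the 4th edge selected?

A-C

Prim's algorithm from B:
Step 1: cheapest edge leaving the tree is B—D (4); add D.
Step 2: cheapest edge leaving the tree is B—E (4); add E.
Step 3: cheapest edge leaving the tree is C—E (5); add C.
Step 4: cheapest edge leaving the tree is A—C (3); add A.
The 4th edge added is A—C.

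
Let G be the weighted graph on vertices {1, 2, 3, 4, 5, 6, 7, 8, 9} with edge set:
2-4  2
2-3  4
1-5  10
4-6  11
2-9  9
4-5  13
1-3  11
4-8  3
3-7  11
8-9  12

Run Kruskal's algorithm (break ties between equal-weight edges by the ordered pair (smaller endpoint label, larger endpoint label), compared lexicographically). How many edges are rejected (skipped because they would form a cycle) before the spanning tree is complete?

0

Sort edges by weight, then run Kruskal:
2-4 (2): add — endpoints in different components.
4-8 (3): add — endpoints in different components.
2-3 (4): add — endpoints in different components.
2-9 (9): add — endpoints in different components.
1-5 (10): add — endpoints in different components.
1-3 (11): add — endpoints in different components.
3-7 (11): add — endpoints in different components.
4-6 (11): add — endpoints in different components.
Edges rejected before the tree was complete: 0.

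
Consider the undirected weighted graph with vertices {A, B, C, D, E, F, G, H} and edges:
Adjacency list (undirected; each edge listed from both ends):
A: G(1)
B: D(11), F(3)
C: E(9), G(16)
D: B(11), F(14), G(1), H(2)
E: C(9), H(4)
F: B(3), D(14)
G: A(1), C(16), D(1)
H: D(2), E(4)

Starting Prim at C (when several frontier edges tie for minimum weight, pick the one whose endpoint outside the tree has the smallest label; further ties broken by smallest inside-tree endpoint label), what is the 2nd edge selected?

Prim's algorithm from C:
Step 1: frontier [C–E 9, C–G 16] → take C–E (9); add E.
Step 2: frontier [C–G 16, E–H 4] → take E–H (4); add H.
Step 3: frontier [C–G 16, D–H 2] → take D–H (2); add D.
Step 4: frontier [C–G 16, D–G 1, B–D 11, D–F 14] → take D–G (1); add G.
Step 5: frontier [B–D 11, D–F 14, A–G 1] → take A–G (1); add A.
Step 6: frontier [B–D 11, D–F 14] → take B–D (11); add B.
Step 7: frontier [B–F 3, D–F 14] → take B–F (3); add F.
The 2nd edge added is E–H.

E-H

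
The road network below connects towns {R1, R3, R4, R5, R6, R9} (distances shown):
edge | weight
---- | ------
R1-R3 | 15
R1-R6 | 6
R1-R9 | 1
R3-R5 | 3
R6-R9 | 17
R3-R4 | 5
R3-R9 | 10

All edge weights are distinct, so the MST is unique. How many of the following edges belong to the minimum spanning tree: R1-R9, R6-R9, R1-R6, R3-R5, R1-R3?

3

Kruskal: consider edges lightest-first.
R1-R9 (1): add — endpoints in different components.
R3-R5 (3): add — endpoints in different components.
R3-R4 (5): add — endpoints in different components.
R1-R6 (6): add — endpoints in different components.
R3-R9 (10): add — endpoints in different components.
MST edge set: {R1-R9, R3-R5, R3-R4, R1-R6, R3-R9}.
Of the listed edges, {R1-R9, R1-R6, R3-R5} are in the MST → 3.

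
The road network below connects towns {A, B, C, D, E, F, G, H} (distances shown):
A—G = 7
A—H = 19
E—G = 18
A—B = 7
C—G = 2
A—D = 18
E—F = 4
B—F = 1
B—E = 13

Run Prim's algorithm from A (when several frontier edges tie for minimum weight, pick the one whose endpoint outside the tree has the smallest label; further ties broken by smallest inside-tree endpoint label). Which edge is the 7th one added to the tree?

Prim, starting at A.
Step 1: cheapest edge leaving the tree is A—B (7); add B.
Step 2: cheapest edge leaving the tree is B—F (1); add F.
Step 3: cheapest edge leaving the tree is E—F (4); add E.
Step 4: cheapest edge leaving the tree is A—G (7); add G.
Step 5: cheapest edge leaving the tree is C—G (2); add C.
Step 6: cheapest edge leaving the tree is A—D (18); add D.
Step 7: cheapest edge leaving the tree is A—H (19); add H.
The 7th edge added is A—H.

A-H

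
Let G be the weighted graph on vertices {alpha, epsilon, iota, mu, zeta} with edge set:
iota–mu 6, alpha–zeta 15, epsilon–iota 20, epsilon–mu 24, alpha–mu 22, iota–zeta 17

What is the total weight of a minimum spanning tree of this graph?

Grow the tree from mu using Prim:
Step 1: frontier [iota–mu 6, alpha–mu 22, epsilon–mu 24] → take iota–mu (6); add iota.
Step 2: frontier [iota–zeta 17, epsilon–iota 20, alpha–mu 22, epsilon–mu 24] → take iota–zeta (17); add zeta.
Step 3: frontier [epsilon–iota 20, alpha–mu 22, epsilon–mu 24, alpha–zeta 15] → take alpha–zeta (15); add alpha.
Step 4: frontier [epsilon–iota 20, epsilon–mu 24] → take epsilon–iota (20); add epsilon.
MST edges: iota–mu, iota–zeta, alpha–zeta, epsilon–iota; total weight 6+17+15+20 = 58.

58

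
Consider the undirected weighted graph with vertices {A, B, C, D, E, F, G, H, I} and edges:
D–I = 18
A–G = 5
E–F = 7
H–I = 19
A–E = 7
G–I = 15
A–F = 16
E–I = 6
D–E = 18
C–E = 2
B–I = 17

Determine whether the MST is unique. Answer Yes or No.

Kruskal: consider edges lightest-first.
C–E (2): add — endpoints in different components.
A–G (5): add — endpoints in different components.
E–I (6): add — endpoints in different components.
A–E (7): add — endpoints in different components.
E–F (7): add — endpoints in different components.
G–I (15): skip — G and I already connected.
A–F (16): skip — A and F already connected.
B–I (17): add — endpoints in different components.
D–E (18): add — endpoints in different components.
D–I (18): skip — D and I already connected.
H–I (19): add — endpoints in different components.
Non-tree edge D–I has weight 18, equal to the heaviest edge on its tree cycle — swapping gives another MST of the same weight. Not unique.

No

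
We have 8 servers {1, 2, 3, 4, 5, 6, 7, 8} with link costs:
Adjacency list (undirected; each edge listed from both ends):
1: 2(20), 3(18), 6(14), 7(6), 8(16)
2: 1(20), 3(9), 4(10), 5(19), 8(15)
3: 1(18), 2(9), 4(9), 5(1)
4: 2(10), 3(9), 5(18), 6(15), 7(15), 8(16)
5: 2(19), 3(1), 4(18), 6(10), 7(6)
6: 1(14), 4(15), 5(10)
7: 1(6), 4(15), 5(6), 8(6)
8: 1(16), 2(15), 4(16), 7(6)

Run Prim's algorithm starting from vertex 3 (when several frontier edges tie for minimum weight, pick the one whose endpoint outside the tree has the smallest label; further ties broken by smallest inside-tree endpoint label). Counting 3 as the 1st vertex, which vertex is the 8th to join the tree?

Prim, starting at 3.
Step 1: cheapest edge leaving the tree is 3—5 (1); add 5.
Step 2: cheapest edge leaving the tree is 5—7 (6); add 7.
Step 3: cheapest edge leaving the tree is 1—7 (6); add 1.
Step 4: cheapest edge leaving the tree is 7—8 (6); add 8.
Step 5: cheapest edge leaving the tree is 2—3 (9); add 2.
Step 6: cheapest edge leaving the tree is 3—4 (9); add 4.
Step 7: cheapest edge leaving the tree is 5—6 (10); add 6.
Vertex order: 3, 5, 7, 1, 8, 2, 4, 6. The 8th vertex is 6.

6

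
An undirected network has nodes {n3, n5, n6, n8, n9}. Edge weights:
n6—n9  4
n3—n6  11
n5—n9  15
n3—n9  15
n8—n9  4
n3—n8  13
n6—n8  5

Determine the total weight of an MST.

34

Sort edges by weight, then run Kruskal:
n6—n9 (4): add. Components now {n6,n9} {n5} {n8} {n3}
n8—n9 (4): add. Components now {n6,n8,n9} {n5} {n3}
n6—n8 (5): skip — n6 and n8 already connected.
n3—n6 (11): add. Components now {n3,n6,n8,n9} {n5}
n3—n8 (13): skip — n8 and n3 already connected.
n3—n9 (15): skip — n9 and n3 already connected.
n5—n9 (15): add. Components now {n3,n5,n6,n8,n9}
MST edges: n6—n9, n8—n9, n3—n6, n5—n9; total weight 4+4+11+15 = 34.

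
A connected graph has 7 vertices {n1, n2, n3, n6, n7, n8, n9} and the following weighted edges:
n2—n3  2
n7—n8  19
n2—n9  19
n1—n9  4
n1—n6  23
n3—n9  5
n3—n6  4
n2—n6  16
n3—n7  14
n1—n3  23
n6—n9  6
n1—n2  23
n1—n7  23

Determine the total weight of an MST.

Prim's algorithm from n9:
Step 1: frontier [n1—n9 4, n3—n9 5, n6—n9 6, n2—n9 19] → take n1—n9 (4); add n1.
Step 2: frontier [n1—n2 23, n1—n3 23, n1—n6 23, n1—n7 23, n3—n9 5, n6—n9 6, n2—n9 19] → take n3—n9 (5); add n3.
Step 3: frontier [n1—n2 23, n1—n6 23, n1—n7 23, n2—n3 2, n3—n6 4, n3—n7 14, n6—n9 6, n2—n9 19] → take n2—n3 (2); add n2.
Step 4: frontier [n1—n6 23, n1—n7 23, n2—n6 16, n3—n6 4, n3—n7 14, n6—n9 6] → take n3—n6 (4); add n6.
Step 5: frontier [n1—n7 23, n3—n7 14] → take n3—n7 (14); add n7.
Step 6: frontier [n7—n8 19] → take n7—n8 (19); add n8.
MST edges: n1—n9, n3—n9, n2—n3, n3—n6, n3—n7, n7—n8; total weight 4+5+2+4+14+19 = 48.

48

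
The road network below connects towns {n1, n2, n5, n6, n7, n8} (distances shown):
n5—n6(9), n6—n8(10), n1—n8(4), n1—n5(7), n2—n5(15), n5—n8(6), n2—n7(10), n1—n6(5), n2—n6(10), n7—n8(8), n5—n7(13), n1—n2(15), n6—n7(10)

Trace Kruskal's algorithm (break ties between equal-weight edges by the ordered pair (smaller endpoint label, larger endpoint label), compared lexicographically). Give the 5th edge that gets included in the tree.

Kruskal: consider edges lightest-first.
n1—n8 (4): add. Components now {n7} {n1,n8} {n6} {n2} {n5}
n1—n6 (5): add. Components now {n7} {n1,n6,n8} {n2} {n5}
n5—n8 (6): add. Components now {n7} {n1,n5,n6,n8} {n2}
n1—n5 (7): skip — n1 and n5 already connected.
n7—n8 (8): add. Components now {n1,n5,n6,n7,n8} {n2}
n5—n6 (9): skip — n6 and n5 already connected.
n2—n6 (10): add. Components now {n1,n2,n5,n6,n7,n8}
The 5th edge added is n2—n6.

n2-n6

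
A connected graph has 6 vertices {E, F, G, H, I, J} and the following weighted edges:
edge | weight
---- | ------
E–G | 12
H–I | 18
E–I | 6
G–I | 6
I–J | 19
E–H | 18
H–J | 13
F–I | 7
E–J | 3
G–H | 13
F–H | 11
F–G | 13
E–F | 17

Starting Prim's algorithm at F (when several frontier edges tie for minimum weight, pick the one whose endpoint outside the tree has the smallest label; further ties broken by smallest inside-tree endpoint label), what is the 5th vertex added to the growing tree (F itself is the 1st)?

Grow the tree from F using Prim:
Step 1: frontier [F–I 7, F–H 11, F–G 13, E–F 17] → take F–I (7); add I.
Step 2: frontier [F–H 11, F–G 13, E–F 17, E–I 6, G–I 6, H–I 18, I–J 19] → take E–I (6); add E.
Step 3: frontier [E–J 3, E–G 12, E–H 18, F–H 11, F–G 13, G–I 6, H–I 18, I–J 19] → take E–J (3); add J.
Step 4: frontier [E–G 12, E–H 18, F–H 11, F–G 13, G–I 6, H–I 18, H–J 13] → take G–I (6); add G.
Step 5: frontier [E–H 18, F–H 11, G–H 13, H–I 18, H–J 13] → take F–H (11); add H.
Vertex order: F, I, E, J, G, H. The 5th vertex is G.

G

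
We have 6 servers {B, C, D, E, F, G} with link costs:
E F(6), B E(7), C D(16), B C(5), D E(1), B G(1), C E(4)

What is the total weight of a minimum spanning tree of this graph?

Sort edges by weight, then run Kruskal:
B G (1): add. Components now {B,G} {C} {D} {E} {F}
D E (1): add. Components now {B,G} {C} {D,E} {F}
C E (4): add. Components now {B,G} {C,D,E} {F}
B C (5): add. Components now {B,C,D,E,G} {F}
E F (6): add. Components now {B,C,D,E,F,G}
MST edges: B G, D E, C E, B C, E F; total weight 1+1+4+5+6 = 17.

17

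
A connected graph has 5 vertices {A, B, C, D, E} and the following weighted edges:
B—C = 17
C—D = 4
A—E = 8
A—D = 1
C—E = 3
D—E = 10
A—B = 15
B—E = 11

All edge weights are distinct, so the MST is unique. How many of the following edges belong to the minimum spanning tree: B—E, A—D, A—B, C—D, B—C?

3

Kruskal's algorithm — process edges by increasing weight (ties by edge label):
A—D (1): add. Components now {A,D} {B} {C} {E}
C—E (3): add. Components now {A,D} {B} {C,E}
C—D (4): add. Components now {A,C,D,E} {B}
A—E (8): skip — A and E already connected.
D—E (10): skip — D and E already connected.
B—E (11): add. Components now {A,B,C,D,E}
MST edge set: {A—D, C—E, C—D, B—E}.
Of the listed edges, {B—E, A—D, C—D} are in the MST → 3.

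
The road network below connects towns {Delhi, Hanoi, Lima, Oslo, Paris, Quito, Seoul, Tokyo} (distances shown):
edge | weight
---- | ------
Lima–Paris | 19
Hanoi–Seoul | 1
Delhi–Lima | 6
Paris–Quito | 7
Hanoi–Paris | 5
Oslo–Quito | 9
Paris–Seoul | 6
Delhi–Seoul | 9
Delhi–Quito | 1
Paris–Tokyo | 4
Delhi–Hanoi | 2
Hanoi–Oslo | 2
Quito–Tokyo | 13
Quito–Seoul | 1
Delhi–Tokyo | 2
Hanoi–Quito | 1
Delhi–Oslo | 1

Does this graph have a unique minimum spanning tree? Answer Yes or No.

No

Sort edges by weight, then run Kruskal:
Delhi–Oslo (1): add — endpoints in different components.
Delhi–Quito (1): add — endpoints in different components.
Hanoi–Quito (1): add — endpoints in different components.
Hanoi–Seoul (1): add — endpoints in different components.
Quito–Seoul (1): skip — Seoul and Quito already connected.
Delhi–Hanoi (2): skip — Hanoi and Delhi already connected.
Delhi–Tokyo (2): add — endpoints in different components.
Hanoi–Oslo (2): skip — Hanoi and Oslo already connected.
Paris–Tokyo (4): add — endpoints in different components.
Hanoi–Paris (5): skip — Hanoi and Paris already connected.
Delhi–Lima (6): add — endpoints in different components.
Non-tree edge Quito–Seoul has weight 1, equal to the heaviest edge on its tree cycle — swapping gives another MST of the same weight. Not unique.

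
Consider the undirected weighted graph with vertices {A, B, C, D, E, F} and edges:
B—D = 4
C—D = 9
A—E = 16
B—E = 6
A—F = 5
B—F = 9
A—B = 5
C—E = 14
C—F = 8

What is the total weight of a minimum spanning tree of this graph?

Sort edges by weight, then run Kruskal:
B—D (4): add. Components now {A} {B,D} {C} {E} {F}
A—B (5): add. Components now {A,B,D} {C} {E} {F}
A—F (5): add. Components now {A,B,D,F} {C} {E}
B—E (6): add. Components now {A,B,D,E,F} {C}
C—F (8): add. Components now {A,B,C,D,E,F}
MST edges: B—D, A—B, A—F, B—E, C—F; total weight 4+5+5+6+8 = 28.

28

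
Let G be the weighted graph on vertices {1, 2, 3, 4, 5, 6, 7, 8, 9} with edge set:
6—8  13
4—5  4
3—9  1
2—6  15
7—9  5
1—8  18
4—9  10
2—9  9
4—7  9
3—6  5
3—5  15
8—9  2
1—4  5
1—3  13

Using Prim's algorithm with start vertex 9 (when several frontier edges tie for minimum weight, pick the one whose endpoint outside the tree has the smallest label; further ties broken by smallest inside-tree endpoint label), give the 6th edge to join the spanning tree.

4-7

Grow the tree from 9 using Prim:
Step 1: cheapest edge leaving the tree is 3—9 (1); add 3.
Step 2: cheapest edge leaving the tree is 8—9 (2); add 8.
Step 3: cheapest edge leaving the tree is 3—6 (5); add 6.
Step 4: cheapest edge leaving the tree is 7—9 (5); add 7.
Step 5: cheapest edge leaving the tree is 2—9 (9); add 2.
Step 6: cheapest edge leaving the tree is 4—7 (9); add 4.
Step 7: cheapest edge leaving the tree is 4—5 (4); add 5.
Step 8: cheapest edge leaving the tree is 1—4 (5); add 1.
The 6th edge added is 4—7.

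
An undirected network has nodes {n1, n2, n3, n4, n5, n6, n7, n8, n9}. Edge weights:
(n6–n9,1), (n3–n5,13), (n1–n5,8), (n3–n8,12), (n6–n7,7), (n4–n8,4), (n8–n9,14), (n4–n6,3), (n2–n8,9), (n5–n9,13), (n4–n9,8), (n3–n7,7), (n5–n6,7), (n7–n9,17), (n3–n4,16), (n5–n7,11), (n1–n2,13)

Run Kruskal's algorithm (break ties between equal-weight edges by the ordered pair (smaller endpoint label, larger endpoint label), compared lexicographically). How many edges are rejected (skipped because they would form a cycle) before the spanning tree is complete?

Kruskal's algorithm — process edges by increasing weight (ties by edge label):
n6–n9 (1): add — endpoints in different components.
n4–n6 (3): add — endpoints in different components.
n4–n8 (4): add — endpoints in different components.
n3–n7 (7): add — endpoints in different components.
n5–n6 (7): add — endpoints in different components.
n6–n7 (7): add — endpoints in different components.
n1–n5 (8): add — endpoints in different components.
n4–n9 (8): skip — n9 and n4 already connected.
n2–n8 (9): add — endpoints in different components.
Edges rejected before the tree was complete: 1.

1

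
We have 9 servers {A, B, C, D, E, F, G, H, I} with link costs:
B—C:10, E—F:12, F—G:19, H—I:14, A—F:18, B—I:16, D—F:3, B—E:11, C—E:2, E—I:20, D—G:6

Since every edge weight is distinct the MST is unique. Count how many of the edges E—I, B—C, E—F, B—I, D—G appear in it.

Sort edges by weight, then run Kruskal:
C—E (2): add — endpoints in different components.
D—F (3): add — endpoints in different components.
D—G (6): add — endpoints in different components.
B—C (10): add — endpoints in different components.
B—E (11): skip — B and E already connected.
E—F (12): add — endpoints in different components.
H—I (14): add — endpoints in different components.
B—I (16): add — endpoints in different components.
A—F (18): add — endpoints in different components.
MST edge set: {C—E, D—F, D—G, B—C, E—F, H—I, B—I, A—F}.
Of the listed edges, {B—C, E—F, B—I, D—G} are in the MST → 4.

4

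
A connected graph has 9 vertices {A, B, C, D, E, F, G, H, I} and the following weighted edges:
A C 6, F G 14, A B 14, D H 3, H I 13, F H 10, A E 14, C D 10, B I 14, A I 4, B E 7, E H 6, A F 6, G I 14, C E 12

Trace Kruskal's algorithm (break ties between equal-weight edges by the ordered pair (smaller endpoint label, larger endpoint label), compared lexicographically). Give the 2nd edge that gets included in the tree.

A-I

Sort edges by weight, then run Kruskal:
D H (3): add — endpoints in different components.
A I (4): add — endpoints in different components.
A C (6): add — endpoints in different components.
A F (6): add — endpoints in different components.
E H (6): add — endpoints in different components.
B E (7): add — endpoints in different components.
C D (10): add — endpoints in different components.
F H (10): skip — F and H already connected.
C E (12): skip — C and E already connected.
H I (13): skip — H and I already connected.
A B (14): skip — A and B already connected.
A E (14): skip — A and E already connected.
B I (14): skip — B and I already connected.
F G (14): add — endpoints in different components.
The 2nd edge added is A I.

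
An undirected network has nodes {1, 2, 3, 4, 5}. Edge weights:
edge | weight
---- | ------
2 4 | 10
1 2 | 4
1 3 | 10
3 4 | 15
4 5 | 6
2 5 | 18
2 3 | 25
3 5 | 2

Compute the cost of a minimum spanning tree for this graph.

22

Sort edges by weight, then run Kruskal:
3 5 (2): add. Components now {1} {2} {3,5} {4}
1 2 (4): add. Components now {1,2} {3,5} {4}
4 5 (6): add. Components now {1,2} {3,4,5}
1 3 (10): add. Components now {1,2,3,4,5}
MST edges: 3 5, 1 2, 4 5, 1 3; total weight 2+4+6+10 = 22.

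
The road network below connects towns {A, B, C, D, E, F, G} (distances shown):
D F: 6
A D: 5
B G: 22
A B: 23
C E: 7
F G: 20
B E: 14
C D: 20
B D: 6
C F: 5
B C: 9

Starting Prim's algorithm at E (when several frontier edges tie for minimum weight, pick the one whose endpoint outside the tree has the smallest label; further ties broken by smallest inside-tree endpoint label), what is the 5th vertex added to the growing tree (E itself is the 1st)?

A

Grow the tree from E using Prim:
Step 1: frontier [C E 7, B E 14] → take C E (7); add C.
Step 2: frontier [C F 5, B C 9, C D 20, B E 14] → take C F (5); add F.
Step 3: frontier [B C 9, C D 20, B E 14, D F 6, F G 20] → take D F (6); add D.
Step 4: frontier [B C 9, A D 5, B D 6, B E 14, F G 20] → take A D (5); add A.
Step 5: frontier [A B 23, B C 9, B D 6, B E 14, F G 20] → take B D (6); add B.
Step 6: frontier [B G 22, F G 20] → take F G (20); add G.
Vertex order: E, C, F, D, A, B, G. The 5th vertex is A.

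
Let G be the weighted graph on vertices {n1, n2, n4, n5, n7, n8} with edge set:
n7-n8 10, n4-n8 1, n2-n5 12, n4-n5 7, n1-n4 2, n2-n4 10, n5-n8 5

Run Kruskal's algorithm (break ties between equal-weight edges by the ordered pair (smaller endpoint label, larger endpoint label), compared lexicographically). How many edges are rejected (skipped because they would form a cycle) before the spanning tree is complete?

1

Kruskal's algorithm — process edges by increasing weight (ties by edge label):
n4-n8 (1): add — endpoints in different components.
n1-n4 (2): add — endpoints in different components.
n5-n8 (5): add — endpoints in different components.
n4-n5 (7): skip — n4 and n5 already connected.
n2-n4 (10): add — endpoints in different components.
n7-n8 (10): add — endpoints in different components.
Edges rejected before the tree was complete: 1.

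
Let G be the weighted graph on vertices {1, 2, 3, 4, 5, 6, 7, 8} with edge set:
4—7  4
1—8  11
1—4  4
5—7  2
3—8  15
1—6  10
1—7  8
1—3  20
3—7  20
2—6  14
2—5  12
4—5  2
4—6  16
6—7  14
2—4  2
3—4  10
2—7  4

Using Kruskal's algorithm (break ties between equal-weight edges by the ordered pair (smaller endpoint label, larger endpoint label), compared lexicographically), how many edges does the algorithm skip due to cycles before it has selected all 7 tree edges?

Kruskal's algorithm — process edges by increasing weight (ties by edge label):
2—4 (2): add — endpoints in different components.
4—5 (2): add — endpoints in different components.
5—7 (2): add — endpoints in different components.
1—4 (4): add — endpoints in different components.
2—7 (4): skip — 2 and 7 already connected.
4—7 (4): skip — 4 and 7 already connected.
1—7 (8): skip — 1 and 7 already connected.
1—6 (10): add — endpoints in different components.
3—4 (10): add — endpoints in different components.
1—8 (11): add — endpoints in different components.
Edges rejected before the tree was complete: 3.

3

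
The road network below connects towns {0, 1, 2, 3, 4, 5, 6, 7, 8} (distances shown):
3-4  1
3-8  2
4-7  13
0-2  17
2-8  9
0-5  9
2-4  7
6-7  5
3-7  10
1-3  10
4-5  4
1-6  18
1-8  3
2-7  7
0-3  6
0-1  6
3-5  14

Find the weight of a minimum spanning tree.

35

Grow the tree from 0 using Prim:
Step 1: cheapest edge leaving the tree is 0-1 (6); add 1.
Step 2: cheapest edge leaving the tree is 1-8 (3); add 8.
Step 3: cheapest edge leaving the tree is 3-8 (2); add 3.
Step 4: cheapest edge leaving the tree is 3-4 (1); add 4.
Step 5: cheapest edge leaving the tree is 4-5 (4); add 5.
Step 6: cheapest edge leaving the tree is 2-4 (7); add 2.
Step 7: cheapest edge leaving the tree is 2-7 (7); add 7.
Step 8: cheapest edge leaving the tree is 6-7 (5); add 6.
MST edges: 0-1, 1-8, 3-8, 3-4, 4-5, 2-4, 2-7, 6-7; total weight 6+3+2+1+4+7+7+5 = 35.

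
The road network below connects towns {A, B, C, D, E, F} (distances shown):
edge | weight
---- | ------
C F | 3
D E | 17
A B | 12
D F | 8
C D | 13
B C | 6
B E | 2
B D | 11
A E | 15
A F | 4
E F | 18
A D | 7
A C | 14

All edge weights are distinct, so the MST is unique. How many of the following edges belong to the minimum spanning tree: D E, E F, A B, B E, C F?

2

Kruskal: consider edges lightest-first.
B E (2): add. Components now {A} {B,E} {C} {D} {F}
C F (3): add. Components now {A} {B,E} {C,F} {D}
A F (4): add. Components now {A,C,F} {B,E} {D}
B C (6): add. Components now {A,B,C,E,F} {D}
A D (7): add. Components now {A,B,C,D,E,F}
MST edge set: {B E, C F, A F, B C, A D}.
Of the listed edges, {B E, C F} are in the MST → 2.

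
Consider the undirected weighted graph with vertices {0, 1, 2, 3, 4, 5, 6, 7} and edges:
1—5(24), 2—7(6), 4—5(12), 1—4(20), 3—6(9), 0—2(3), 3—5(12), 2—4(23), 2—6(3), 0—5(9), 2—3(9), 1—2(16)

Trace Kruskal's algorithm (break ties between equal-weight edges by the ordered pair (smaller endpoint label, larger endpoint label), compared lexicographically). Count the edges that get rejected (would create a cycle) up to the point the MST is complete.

2

Sort edges by weight, then run Kruskal:
0—2 (3): add — endpoints in different components.
2—6 (3): add — endpoints in different components.
2—7 (6): add — endpoints in different components.
0—5 (9): add — endpoints in different components.
2—3 (9): add — endpoints in different components.
3—6 (9): skip — 3 and 6 already connected.
3—5 (12): skip — 3 and 5 already connected.
4—5 (12): add — endpoints in different components.
1—2 (16): add — endpoints in different components.
Edges rejected before the tree was complete: 2.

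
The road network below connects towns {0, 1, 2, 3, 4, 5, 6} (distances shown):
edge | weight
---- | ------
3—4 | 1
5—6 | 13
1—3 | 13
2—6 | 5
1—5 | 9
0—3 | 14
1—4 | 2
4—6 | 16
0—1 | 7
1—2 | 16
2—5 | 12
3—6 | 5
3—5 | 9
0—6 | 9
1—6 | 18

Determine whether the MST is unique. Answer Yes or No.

No

Kruskal: consider edges lightest-first.
3—4 (1): add. Components now {0} {1} {2} {3,4} {5} {6}
1—4 (2): add. Components now {0} {1,3,4} {2} {5} {6}
2—6 (5): add. Components now {0} {1,3,4} {2,6} {5}
3—6 (5): add. Components now {0} {1,2,3,4,6} {5}
0—1 (7): add. Components now {0,1,2,3,4,6} {5}
0—6 (9): skip — 0 and 6 already connected.
1—5 (9): add. Components now {0,1,2,3,4,5,6}
Non-tree edge 3—5 has weight 9, equal to the heaviest edge on its tree cycle — swapping gives another MST of the same weight. Not unique.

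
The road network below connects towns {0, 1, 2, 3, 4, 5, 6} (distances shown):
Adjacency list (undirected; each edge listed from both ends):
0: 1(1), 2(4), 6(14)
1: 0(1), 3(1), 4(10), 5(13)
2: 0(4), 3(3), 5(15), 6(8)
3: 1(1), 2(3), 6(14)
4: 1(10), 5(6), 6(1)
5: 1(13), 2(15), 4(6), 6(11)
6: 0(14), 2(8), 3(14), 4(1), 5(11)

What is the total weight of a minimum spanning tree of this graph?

Prim, starting at 1.
Step 1: frontier [0 1 1, 1 3 1, 1 4 10, 1 5 13] → take 0 1 (1); add 0.
Step 2: frontier [0 2 4, 0 6 14, 1 3 1, 1 4 10, 1 5 13] → take 1 3 (1); add 3.
Step 3: frontier [0 2 4, 0 6 14, 1 4 10, 1 5 13, 2 3 3, 3 6 14] → take 2 3 (3); add 2.
Step 4: frontier [0 6 14, 1 4 10, 1 5 13, 2 6 8, 2 5 15, 3 6 14] → take 2 6 (8); add 6.
Step 5: frontier [1 4 10, 1 5 13, 2 5 15, 4 6 1, 5 6 11] → take 4 6 (1); add 4.
Step 6: frontier [1 5 13, 2 5 15, 4 5 6, 5 6 11] → take 4 5 (6); add 5.
MST edges: 0 1, 1 3, 2 3, 2 6, 4 6, 4 5; total weight 1+1+3+8+1+6 = 20.

20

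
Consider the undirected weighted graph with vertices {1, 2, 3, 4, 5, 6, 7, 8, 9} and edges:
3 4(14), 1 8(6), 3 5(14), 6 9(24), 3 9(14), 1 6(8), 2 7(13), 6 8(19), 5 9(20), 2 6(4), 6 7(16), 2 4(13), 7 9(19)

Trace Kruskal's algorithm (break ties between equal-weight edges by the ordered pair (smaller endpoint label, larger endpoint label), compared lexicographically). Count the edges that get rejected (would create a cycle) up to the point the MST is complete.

0

Sort edges by weight, then run Kruskal:
2 6 (4): add — endpoints in different components.
1 8 (6): add — endpoints in different components.
1 6 (8): add — endpoints in different components.
2 4 (13): add — endpoints in different components.
2 7 (13): add — endpoints in different components.
3 4 (14): add — endpoints in different components.
3 5 (14): add — endpoints in different components.
3 9 (14): add — endpoints in different components.
Edges rejected before the tree was complete: 0.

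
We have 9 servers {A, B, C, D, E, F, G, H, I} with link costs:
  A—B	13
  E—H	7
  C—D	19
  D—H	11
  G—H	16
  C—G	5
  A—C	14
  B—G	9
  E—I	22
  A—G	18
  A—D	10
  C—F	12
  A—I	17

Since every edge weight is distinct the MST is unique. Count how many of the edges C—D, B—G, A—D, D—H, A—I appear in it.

Kruskal's algorithm — process edges by increasing weight (ties by edge label):
C—G (5): add — endpoints in different components.
E—H (7): add — endpoints in different components.
B—G (9): add — endpoints in different components.
A—D (10): add — endpoints in different components.
D—H (11): add — endpoints in different components.
C—F (12): add — endpoints in different components.
A—B (13): add — endpoints in different components.
A—C (14): skip — A and C already connected.
G—H (16): skip — G and H already connected.
A—I (17): add — endpoints in different components.
MST edge set: {C—G, E—H, B—G, A—D, D—H, C—F, A—B, A—I}.
Of the listed edges, {B—G, A—D, D—H, A—I} are in the MST → 4.

4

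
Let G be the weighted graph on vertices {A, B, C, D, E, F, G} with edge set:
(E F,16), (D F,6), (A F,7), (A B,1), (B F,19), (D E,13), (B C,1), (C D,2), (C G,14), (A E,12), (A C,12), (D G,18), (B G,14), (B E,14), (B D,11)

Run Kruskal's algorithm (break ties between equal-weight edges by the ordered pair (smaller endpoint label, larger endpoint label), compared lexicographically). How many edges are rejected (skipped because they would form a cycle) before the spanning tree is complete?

5

Kruskal's algorithm — process edges by increasing weight (ties by edge label):
A B (1): add. Components now {A,B} {C} {D} {E} {F} {G}
B C (1): add. Components now {A,B,C} {D} {E} {F} {G}
C D (2): add. Components now {A,B,C,D} {E} {F} {G}
D F (6): add. Components now {A,B,C,D,F} {E} {G}
A F (7): skip — A and F already connected.
B D (11): skip — B and D already connected.
A C (12): skip — A and C already connected.
A E (12): add. Components now {A,B,C,D,E,F} {G}
D E (13): skip — D and E already connected.
B E (14): skip — B and E already connected.
B G (14): add. Components now {A,B,C,D,E,F,G}
Edges rejected before the tree was complete: 5.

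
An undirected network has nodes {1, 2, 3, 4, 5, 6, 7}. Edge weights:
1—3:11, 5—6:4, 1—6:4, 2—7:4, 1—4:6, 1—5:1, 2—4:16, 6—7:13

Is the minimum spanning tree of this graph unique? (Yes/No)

No

Kruskal: consider edges lightest-first.
1—5 (1): add. Components now {1,5} {2} {3} {4} {6} {7}
1—6 (4): add. Components now {1,5,6} {2} {3} {4} {7}
2—7 (4): add. Components now {1,5,6} {2,7} {3} {4}
5—6 (4): skip — 5 and 6 already connected.
1—4 (6): add. Components now {1,4,5,6} {2,7} {3}
1—3 (11): add. Components now {1,3,4,5,6} {2,7}
6—7 (13): add. Components now {1,2,3,4,5,6,7}
Non-tree edge 5—6 has weight 4, equal to the heaviest edge on its tree cycle — swapping gives another MST of the same weight. Not unique.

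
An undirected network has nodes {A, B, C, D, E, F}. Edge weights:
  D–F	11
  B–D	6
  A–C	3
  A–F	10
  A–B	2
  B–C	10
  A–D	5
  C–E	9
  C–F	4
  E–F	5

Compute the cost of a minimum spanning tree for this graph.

19

Kruskal's algorithm — process edges by increasing weight (ties by edge label):
A–B (2): add. Components now {A,B} {C} {D} {E} {F}
A–C (3): add. Components now {A,B,C} {D} {E} {F}
C–F (4): add. Components now {A,B,C,F} {D} {E}
A–D (5): add. Components now {A,B,C,D,F} {E}
E–F (5): add. Components now {A,B,C,D,E,F}
MST edges: A–B, A–C, C–F, A–D, E–F; total weight 2+3+4+5+5 = 19.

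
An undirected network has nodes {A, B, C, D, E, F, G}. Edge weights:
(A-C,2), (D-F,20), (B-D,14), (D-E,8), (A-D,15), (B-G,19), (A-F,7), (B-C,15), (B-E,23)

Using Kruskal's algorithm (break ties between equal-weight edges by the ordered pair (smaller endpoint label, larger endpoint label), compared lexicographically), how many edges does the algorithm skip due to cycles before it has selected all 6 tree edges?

1

Sort edges by weight, then run Kruskal:
A-C (2): add — endpoints in different components.
A-F (7): add — endpoints in different components.
D-E (8): add — endpoints in different components.
B-D (14): add — endpoints in different components.
A-D (15): add — endpoints in different components.
B-C (15): skip — B and C already connected.
B-G (19): add — endpoints in different components.
Edges rejected before the tree was complete: 1.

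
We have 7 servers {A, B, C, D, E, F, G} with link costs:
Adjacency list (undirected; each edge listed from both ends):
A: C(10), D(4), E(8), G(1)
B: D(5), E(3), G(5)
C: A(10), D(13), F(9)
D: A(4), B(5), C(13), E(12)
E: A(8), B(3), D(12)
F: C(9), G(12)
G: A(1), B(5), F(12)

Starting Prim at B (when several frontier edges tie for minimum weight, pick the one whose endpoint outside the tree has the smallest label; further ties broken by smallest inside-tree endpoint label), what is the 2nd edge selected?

Prim, starting at B.
Step 1: frontier [B—E 3, B—D 5, B—G 5] → take B—E (3); add E.
Step 2: frontier [B—D 5, B—G 5, A—E 8, D—E 12] → take B—D (5); add D.
Step 3: frontier [B—G 5, A—D 4, C—D 13, A—E 8] → take A—D (4); add A.
Step 4: frontier [A—G 1, A—C 10, B—G 5, C—D 13] → take A—G (1); add G.
Step 5: frontier [A—C 10, C—D 13, F—G 12] → take A—C (10); add C.
Step 6: frontier [C—F 9, F—G 12] → take C—F (9); add F.
The 2nd edge added is B—D.

B-D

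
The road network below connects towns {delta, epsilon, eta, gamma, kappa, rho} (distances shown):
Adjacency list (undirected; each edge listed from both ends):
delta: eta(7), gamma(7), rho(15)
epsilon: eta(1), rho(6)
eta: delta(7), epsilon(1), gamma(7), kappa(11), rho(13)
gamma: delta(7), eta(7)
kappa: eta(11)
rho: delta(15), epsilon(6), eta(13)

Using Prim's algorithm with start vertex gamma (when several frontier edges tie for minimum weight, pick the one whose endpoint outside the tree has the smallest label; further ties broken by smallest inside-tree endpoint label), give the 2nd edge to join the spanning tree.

delta-eta

Prim, starting at gamma.
Step 1: cheapest edge leaving the tree is delta-gamma (7); add delta.
Step 2: cheapest edge leaving the tree is delta-eta (7); add eta.
Step 3: cheapest edge leaving the tree is epsilon-eta (1); add epsilon.
Step 4: cheapest edge leaving the tree is epsilon-rho (6); add rho.
Step 5: cheapest edge leaving the tree is eta-kappa (11); add kappa.
The 2nd edge added is delta-eta.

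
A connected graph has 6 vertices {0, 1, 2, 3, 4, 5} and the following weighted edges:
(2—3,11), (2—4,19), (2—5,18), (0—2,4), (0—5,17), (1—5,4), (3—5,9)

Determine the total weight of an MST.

Prim, starting at 3.
Step 1: frontier [3—5 9, 2—3 11] → take 3—5 (9); add 5.
Step 2: frontier [2—3 11, 1—5 4, 0—5 17, 2—5 18] → take 1—5 (4); add 1.
Step 3: frontier [2—3 11, 0—5 17, 2—5 18] → take 2—3 (11); add 2.
Step 4: frontier [0—2 4, 2—4 19, 0—5 17] → take 0—2 (4); add 0.
Step 5: frontier [2—4 19] → take 2—4 (19); add 4.
MST edges: 3—5, 1—5, 2—3, 0—2, 2—4; total weight 9+4+11+4+19 = 47.

47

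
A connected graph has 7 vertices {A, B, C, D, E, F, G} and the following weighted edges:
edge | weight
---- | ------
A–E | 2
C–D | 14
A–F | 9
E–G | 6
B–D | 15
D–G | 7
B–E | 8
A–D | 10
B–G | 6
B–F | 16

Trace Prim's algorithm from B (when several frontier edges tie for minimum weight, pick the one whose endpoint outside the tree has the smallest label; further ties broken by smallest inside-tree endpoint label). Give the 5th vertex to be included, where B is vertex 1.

D

Prim's algorithm from B:
Step 1: cheapest edge leaving the tree is B–G (6); add G.
Step 2: cheapest edge leaving the tree is E–G (6); add E.
Step 3: cheapest edge leaving the tree is A–E (2); add A.
Step 4: cheapest edge leaving the tree is D–G (7); add D.
Step 5: cheapest edge leaving the tree is A–F (9); add F.
Step 6: cheapest edge leaving the tree is C–D (14); add C.
Vertex order: B, G, E, A, D, F, C. The 5th vertex is D.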